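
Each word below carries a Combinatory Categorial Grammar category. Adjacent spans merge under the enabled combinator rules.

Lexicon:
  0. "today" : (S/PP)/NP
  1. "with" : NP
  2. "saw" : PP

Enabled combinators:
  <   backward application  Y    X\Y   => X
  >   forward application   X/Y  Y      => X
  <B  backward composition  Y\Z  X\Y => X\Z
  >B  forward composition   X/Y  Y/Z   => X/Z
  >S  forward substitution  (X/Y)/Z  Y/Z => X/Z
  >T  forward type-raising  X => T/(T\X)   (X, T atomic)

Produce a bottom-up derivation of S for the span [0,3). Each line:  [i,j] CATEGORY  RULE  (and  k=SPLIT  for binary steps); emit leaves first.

[0,3] S   >
  [0,2] S/PP   >
    [0,1] "today" : (S/PP)/NP
    [1,2] "with" : NP
  [2,3] "saw" : PP

[0,1] (S/PP)/NP  lex  "today"
[1,2] NP  lex  "with"
[0,2] S/PP  >  k=1
[2,3] PP  lex  "saw"
[0,3] S  >  k=2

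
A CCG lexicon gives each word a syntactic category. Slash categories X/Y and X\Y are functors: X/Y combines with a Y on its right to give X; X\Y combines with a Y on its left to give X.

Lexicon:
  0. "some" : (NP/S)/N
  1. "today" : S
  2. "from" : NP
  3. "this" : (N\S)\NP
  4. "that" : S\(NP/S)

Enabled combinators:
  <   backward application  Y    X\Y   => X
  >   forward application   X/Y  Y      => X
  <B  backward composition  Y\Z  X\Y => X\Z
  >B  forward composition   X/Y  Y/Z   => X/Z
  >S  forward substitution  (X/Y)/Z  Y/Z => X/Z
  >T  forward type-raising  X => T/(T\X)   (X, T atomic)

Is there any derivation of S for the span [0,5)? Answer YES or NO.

[0,5] S   <
  [0,4] NP/S   >
    [0,1] "some" : (NP/S)/N
    [1,4] N   <
      [1,2] "today" : S
      [2,4] N\S   <
        [2,3] "from" : NP
        [3,4] "this" : (N\S)\NP
  [4,5] "that" : S\(NP/S)

YES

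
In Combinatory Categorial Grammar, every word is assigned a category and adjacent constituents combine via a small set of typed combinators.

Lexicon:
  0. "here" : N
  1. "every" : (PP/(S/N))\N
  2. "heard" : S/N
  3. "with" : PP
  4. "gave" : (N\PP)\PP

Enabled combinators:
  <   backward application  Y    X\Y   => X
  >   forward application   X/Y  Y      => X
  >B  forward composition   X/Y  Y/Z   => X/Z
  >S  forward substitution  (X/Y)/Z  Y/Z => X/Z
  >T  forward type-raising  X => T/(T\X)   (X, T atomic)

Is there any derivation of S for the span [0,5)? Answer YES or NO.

NO

N (PP/(S/N))\N S/N PP (N\PP)\PP
CKY chart[0,5] = {N, N/(N\N), NP/(NP\N), PP/(PP\N), S/(S\N)}; S ∉ chart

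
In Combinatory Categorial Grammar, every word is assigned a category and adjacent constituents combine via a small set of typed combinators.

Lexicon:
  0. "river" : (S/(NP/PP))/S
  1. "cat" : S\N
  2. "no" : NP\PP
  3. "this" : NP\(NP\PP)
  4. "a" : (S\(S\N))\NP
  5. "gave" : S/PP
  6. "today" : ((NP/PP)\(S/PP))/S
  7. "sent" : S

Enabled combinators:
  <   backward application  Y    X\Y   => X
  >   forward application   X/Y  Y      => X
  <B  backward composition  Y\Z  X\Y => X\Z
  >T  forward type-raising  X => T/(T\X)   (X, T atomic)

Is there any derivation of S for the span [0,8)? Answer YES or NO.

YES

[0,8] S   >
  [0,5] S/(NP/PP)   >
    [0,1] "river" : (S/(NP/PP))/S
    [1,5] S   <
      [1,2] "cat" : S\N
      [2,5] S\(S\N)   <
        [2,4] NP   <
          [2,3] "no" : NP\PP
          [3,4] "this" : NP\(NP\PP)
        [4,5] "a" : (S\(S\N))\NP
  [5,8] NP/PP   <
    [5,6] "gave" : S/PP
    [6,8] (NP/PP)\(S/PP)   >
      [6,7] "today" : ((NP/PP)\(S/PP))/S
      [7,8] "sent" : S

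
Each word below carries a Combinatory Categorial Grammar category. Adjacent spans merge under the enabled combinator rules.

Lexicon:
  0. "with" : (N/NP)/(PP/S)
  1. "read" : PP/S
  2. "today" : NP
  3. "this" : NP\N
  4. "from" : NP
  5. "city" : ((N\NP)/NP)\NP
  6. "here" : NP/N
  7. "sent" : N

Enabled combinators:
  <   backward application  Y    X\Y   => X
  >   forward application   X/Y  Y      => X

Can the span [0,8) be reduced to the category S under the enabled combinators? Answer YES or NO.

NO

(N/NP)/(PP/S) PP/S NP NP\N NP ((N\NP)/NP)\NP NP/N N
CKY chart[0,8] = {N}; S ∉ chart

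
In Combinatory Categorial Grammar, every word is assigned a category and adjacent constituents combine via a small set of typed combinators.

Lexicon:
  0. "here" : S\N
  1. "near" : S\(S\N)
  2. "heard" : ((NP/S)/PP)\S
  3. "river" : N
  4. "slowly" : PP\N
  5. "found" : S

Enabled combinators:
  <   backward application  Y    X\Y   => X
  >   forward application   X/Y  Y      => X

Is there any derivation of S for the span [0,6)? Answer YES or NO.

S\N S\(S\N) ((NP/S)/PP)\S N PP\N S
CKY chart[0,6] = {NP}; S ∉ chart

NO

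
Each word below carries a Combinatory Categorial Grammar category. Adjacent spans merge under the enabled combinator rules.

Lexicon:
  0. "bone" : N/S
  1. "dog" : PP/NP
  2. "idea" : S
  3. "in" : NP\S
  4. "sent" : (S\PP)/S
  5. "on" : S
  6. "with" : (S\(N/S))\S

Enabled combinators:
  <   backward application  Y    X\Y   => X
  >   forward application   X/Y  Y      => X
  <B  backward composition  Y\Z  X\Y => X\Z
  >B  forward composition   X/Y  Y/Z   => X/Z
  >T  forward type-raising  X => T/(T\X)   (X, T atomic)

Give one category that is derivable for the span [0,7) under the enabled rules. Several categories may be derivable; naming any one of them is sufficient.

[0,7] S   <
  [0,1] "bone" : N/S
  [1,7] S\(N/S)   <
    [1,6] S   <
      [1,4] PP   >
        [1,2] "dog" : PP/NP
        [2,4] NP   <
          [2,3] "idea" : S
          [3,4] "in" : NP\S
      [4,6] S\PP   >
        [4,5] "sent" : (S\PP)/S
        [5,6] "on" : S
    [6,7] "with" : (S\(N/S))\S

S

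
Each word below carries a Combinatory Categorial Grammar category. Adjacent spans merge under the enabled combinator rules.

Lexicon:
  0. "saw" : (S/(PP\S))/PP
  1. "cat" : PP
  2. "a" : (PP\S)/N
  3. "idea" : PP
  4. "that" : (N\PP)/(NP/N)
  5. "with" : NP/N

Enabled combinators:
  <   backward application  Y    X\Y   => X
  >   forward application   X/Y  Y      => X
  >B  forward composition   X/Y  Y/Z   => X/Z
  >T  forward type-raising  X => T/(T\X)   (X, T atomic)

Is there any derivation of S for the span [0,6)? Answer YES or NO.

[0,6] S   >
  [0,2] S/(PP\S)   >
    [0,1] "saw" : (S/(PP\S))/PP
    [1,2] "cat" : PP
  [2,6] PP\S   >
    [2,3] "a" : (PP\S)/N
    [3,6] N   >
      [3,4] N/(N\PP)   >T
        [3,4] "idea" : PP
      [4,6] N\PP   >
        [4,5] "that" : (N\PP)/(NP/N)
        [5,6] "with" : NP/N

YES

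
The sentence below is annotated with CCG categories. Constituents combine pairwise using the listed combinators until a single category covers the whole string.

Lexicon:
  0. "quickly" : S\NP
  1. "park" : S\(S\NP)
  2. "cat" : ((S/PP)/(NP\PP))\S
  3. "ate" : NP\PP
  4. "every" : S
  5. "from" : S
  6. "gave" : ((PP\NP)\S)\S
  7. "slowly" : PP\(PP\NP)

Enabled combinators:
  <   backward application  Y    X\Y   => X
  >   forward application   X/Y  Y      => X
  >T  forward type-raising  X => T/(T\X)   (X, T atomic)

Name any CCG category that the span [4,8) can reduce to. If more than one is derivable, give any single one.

[0,8] S   >
  [0,4] S/PP   >
    [0,3] (S/PP)/(NP\PP)   <
      [0,2] S   <
        [0,1] "quickly" : S\NP
        [1,2] "park" : S\(S\NP)
      [2,3] "cat" : ((S/PP)/(NP\PP))\S
    [3,4] "ate" : NP\PP
  [4,8] PP   <
    [4,7] PP\NP   <
      [4,5] "every" : S
      [5,7] (PP\NP)\S   <
        [5,6] "from" : S
        [6,7] "gave" : ((PP\NP)\S)\S
    [7,8] "slowly" : PP\(PP\NP)

PP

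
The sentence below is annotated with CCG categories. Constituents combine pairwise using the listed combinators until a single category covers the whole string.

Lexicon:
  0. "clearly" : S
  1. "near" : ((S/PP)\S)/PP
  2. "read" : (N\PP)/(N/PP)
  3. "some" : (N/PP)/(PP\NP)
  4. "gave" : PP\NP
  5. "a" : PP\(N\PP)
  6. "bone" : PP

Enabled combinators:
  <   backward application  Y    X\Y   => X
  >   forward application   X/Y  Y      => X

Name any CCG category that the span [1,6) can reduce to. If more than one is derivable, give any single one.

(S/PP)\S

[0,7] S   >
  [0,6] S/PP   <
    [0,1] "clearly" : S
    [1,6] (S/PP)\S   >
      [1,2] "near" : ((S/PP)\S)/PP
      [2,6] PP   <
        [2,5] N\PP   >
          [2,3] "read" : (N\PP)/(N/PP)
          [3,5] N/PP   >
            [3,4] "some" : (N/PP)/(PP\NP)
            [4,5] "gave" : PP\NP
        [5,6] "a" : PP\(N\PP)
  [6,7] "bone" : PP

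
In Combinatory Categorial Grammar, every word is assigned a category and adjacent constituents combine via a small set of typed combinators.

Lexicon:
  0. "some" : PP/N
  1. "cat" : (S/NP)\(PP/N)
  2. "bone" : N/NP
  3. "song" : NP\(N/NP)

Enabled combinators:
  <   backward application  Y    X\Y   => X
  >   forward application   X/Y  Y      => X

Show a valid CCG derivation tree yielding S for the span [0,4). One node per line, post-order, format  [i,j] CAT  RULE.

[0,4] S   >
  [0,2] S/NP   <
    [0,1] "some" : PP/N
    [1,2] "cat" : (S/NP)\(PP/N)
  [2,4] NP   <
    [2,3] "bone" : N/NP
    [3,4] "song" : NP\(N/NP)

[0,1] PP/N  lex  "some"
[1,2] (S/NP)\(PP/N)  lex  "cat"
[0,2] S/NP  <  k=1
[2,3] N/NP  lex  "bone"
[3,4] NP\(N/NP)  lex  "song"
[2,4] NP  <  k=3
[0,4] S  >  k=2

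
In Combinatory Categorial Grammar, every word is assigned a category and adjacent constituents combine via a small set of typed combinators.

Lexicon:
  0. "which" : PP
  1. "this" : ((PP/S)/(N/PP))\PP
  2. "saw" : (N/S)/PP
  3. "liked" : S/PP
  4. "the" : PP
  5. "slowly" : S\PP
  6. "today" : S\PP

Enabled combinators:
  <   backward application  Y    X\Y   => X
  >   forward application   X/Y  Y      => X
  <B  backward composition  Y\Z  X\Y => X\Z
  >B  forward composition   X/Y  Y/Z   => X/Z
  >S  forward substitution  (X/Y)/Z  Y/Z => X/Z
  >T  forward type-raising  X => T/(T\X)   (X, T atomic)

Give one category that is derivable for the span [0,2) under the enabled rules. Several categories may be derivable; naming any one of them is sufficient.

(PP/S)/(N/PP)

[0,7] S   <
  [0,6] PP   >
    [0,4] PP/S   >
      [0,2] (PP/S)/(N/PP)   <
        [0,1] "which" : PP
        [1,2] "this" : ((PP/S)/(N/PP))\PP
      [2,4] N/PP   >S
        [2,3] "saw" : (N/S)/PP
        [3,4] "liked" : S/PP
    [4,6] S   >
      [4,5] S/(S\PP)   >T
        [4,5] "the" : PP
      [5,6] "slowly" : S\PP
  [6,7] "today" : S\PP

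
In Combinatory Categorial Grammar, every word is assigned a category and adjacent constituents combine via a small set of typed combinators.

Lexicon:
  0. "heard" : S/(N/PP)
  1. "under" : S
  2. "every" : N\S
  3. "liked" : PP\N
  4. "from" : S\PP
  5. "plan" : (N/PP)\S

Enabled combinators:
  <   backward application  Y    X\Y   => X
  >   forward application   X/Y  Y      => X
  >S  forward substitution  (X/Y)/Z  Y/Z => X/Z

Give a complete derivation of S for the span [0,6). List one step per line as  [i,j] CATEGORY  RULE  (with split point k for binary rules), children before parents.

[0,6] S   >
  [0,1] "heard" : S/(N/PP)
  [1,6] N/PP   <
    [1,5] S   <
      [1,4] PP   <
        [1,3] N   <
          [1,2] "under" : S
          [2,3] "every" : N\S
        [3,4] "liked" : PP\N
      [4,5] "from" : S\PP
    [5,6] "plan" : (N/PP)\S

[0,1] S/(N/PP)  lex  "heard"
[1,2] S  lex  "under"
[2,3] N\S  lex  "every"
[1,3] N  <  k=2
[3,4] PP\N  lex  "liked"
[1,4] PP  <  k=3
[4,5] S\PP  lex  "from"
[1,5] S  <  k=4
[5,6] (N/PP)\S  lex  "plan"
[1,6] N/PP  <  k=5
[0,6] S  >  k=1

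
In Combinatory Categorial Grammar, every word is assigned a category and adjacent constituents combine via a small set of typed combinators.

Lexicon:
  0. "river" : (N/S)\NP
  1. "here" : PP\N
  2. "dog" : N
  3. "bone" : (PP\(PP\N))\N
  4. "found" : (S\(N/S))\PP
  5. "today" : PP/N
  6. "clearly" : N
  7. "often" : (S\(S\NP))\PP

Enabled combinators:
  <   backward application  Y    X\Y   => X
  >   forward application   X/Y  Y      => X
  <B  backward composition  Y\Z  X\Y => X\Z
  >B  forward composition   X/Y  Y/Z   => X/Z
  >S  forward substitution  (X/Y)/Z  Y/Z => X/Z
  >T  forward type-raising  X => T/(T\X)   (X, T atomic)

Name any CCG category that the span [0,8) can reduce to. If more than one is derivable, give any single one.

[0,8] S   <
  [0,5] S\NP   <B
    [0,1] "river" : (N/S)\NP
    [1,5] S\(N/S)   <
      [1,4] PP   <
        [1,2] "here" : PP\N
        [2,4] PP\(PP\N)   <
          [2,3] "dog" : N
          [3,4] "bone" : (PP\(PP\N))\N
      [4,5] "found" : (S\(N/S))\PP
  [5,8] S\(S\NP)   <
    [5,7] PP   >
      [5,6] "today" : PP/N
      [6,7] "clearly" : N
    [7,8] "often" : (S\(S\NP))\PP

S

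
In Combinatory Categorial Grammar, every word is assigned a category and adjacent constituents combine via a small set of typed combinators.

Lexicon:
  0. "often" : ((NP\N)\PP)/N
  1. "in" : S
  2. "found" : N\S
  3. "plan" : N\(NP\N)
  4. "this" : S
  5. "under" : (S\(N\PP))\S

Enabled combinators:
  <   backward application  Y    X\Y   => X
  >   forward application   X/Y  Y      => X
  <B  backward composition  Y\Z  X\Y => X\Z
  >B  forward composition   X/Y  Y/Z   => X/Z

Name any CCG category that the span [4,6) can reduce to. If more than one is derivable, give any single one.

S\(N\PP)

[0,6] S   <
  [0,4] N\PP   <B
    [0,3] (NP\N)\PP   >
      [0,1] "often" : ((NP\N)\PP)/N
      [1,3] N   <
        [1,2] "in" : S
        [2,3] "found" : N\S
    [3,4] "plan" : N\(NP\N)
  [4,6] S\(N\PP)   <
    [4,5] "this" : S
    [5,6] "under" : (S\(N\PP))\S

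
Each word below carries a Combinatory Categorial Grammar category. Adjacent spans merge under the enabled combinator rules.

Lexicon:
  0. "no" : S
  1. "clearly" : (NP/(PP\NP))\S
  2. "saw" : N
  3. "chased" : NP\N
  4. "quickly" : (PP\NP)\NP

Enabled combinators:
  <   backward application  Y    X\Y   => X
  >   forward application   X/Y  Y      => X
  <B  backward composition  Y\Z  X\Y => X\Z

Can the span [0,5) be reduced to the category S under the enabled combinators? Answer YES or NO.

S (NP/(PP\NP))\S N NP\N (PP\NP)\NP
CKY chart[0,5] = {NP}; S ∉ chart

NO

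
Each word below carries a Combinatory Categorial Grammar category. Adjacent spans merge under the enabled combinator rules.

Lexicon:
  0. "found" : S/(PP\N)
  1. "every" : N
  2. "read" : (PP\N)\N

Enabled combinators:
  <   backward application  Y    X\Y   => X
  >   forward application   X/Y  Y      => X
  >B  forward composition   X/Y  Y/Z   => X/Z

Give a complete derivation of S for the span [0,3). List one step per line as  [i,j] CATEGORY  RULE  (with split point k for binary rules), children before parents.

[0,3] S   >
  [0,1] "found" : S/(PP\N)
  [1,3] PP\N   <
    [1,2] "every" : N
    [2,3] "read" : (PP\N)\N

[0,1] S/(PP\N)  lex  "found"
[1,2] N  lex  "every"
[2,3] (PP\N)\N  lex  "read"
[1,3] PP\N  <  k=2
[0,3] S  >  k=1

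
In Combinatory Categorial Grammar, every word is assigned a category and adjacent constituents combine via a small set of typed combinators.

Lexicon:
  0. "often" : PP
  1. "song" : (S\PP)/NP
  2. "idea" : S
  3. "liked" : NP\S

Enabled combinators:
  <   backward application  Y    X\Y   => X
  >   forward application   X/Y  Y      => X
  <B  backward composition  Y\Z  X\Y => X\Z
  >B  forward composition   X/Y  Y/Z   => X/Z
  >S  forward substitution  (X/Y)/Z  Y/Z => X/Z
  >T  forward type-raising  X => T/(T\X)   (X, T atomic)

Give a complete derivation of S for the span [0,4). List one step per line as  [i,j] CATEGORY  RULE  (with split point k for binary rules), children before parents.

[0,1] PP  lex  "often"
[0,1] S/(S\PP)  >T
[1,2] (S\PP)/NP  lex  "song"
[2,3] S  lex  "idea"
[2,3] NP/(NP\S)  >T
[3,4] NP\S  lex  "liked"
[2,4] NP  >  k=3
[1,4] S\PP  >  k=2
[0,4] S  >  k=1

[0,4] S   >
  [0,1] S/(S\PP)   >T
    [0,1] "often" : PP
  [1,4] S\PP   >
    [1,2] "song" : (S\PP)/NP
    [2,4] NP   >
      [2,3] NP/(NP\S)   >T
        [2,3] "idea" : S
      [3,4] "liked" : NP\S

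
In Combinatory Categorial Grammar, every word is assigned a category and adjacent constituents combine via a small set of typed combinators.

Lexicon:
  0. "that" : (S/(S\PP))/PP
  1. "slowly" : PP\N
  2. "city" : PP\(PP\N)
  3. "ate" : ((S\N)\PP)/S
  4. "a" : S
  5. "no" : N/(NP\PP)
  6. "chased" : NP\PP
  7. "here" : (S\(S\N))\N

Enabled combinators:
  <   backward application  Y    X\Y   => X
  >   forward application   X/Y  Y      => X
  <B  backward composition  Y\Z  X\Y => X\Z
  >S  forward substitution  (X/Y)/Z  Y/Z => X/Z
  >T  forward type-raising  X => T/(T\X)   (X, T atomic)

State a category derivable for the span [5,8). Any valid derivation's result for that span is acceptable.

S\(S\N)

[0,8] S   >
  [0,3] S/(S\PP)   >
    [0,1] "that" : (S/(S\PP))/PP
    [1,3] PP   <
      [1,2] "slowly" : PP\N
      [2,3] "city" : PP\(PP\N)
  [3,8] S\PP   <B
    [3,5] (S\N)\PP   >
      [3,4] "ate" : ((S\N)\PP)/S
      [4,5] "a" : S
    [5,8] S\(S\N)   <
      [5,7] N   >
        [5,6] "no" : N/(NP\PP)
        [6,7] "chased" : NP\PP
      [7,8] "here" : (S\(S\N))\N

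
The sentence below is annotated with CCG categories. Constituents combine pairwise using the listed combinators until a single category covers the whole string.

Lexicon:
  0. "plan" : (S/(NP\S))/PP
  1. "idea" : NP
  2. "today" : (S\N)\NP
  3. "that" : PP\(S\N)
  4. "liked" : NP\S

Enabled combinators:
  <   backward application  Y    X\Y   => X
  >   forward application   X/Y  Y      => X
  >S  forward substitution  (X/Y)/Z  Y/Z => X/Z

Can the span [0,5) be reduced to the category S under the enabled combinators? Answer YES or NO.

[0,5] S   >
  [0,4] S/(NP\S)   >
    [0,1] "plan" : (S/(NP\S))/PP
    [1,4] PP   <
      [1,3] S\N   <
        [1,2] "idea" : NP
        [2,3] "today" : (S\N)\NP
      [3,4] "that" : PP\(S\N)
  [4,5] "liked" : NP\S

YES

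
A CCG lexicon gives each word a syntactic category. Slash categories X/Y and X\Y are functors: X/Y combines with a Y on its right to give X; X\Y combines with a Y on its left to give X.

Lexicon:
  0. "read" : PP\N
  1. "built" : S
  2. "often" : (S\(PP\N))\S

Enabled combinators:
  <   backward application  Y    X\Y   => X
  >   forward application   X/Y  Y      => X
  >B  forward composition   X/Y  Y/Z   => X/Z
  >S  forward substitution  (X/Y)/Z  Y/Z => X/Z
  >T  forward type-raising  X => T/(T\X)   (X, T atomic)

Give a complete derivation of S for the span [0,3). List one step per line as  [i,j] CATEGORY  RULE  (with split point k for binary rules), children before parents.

[0,1] PP\N  lex  "read"
[1,2] S  lex  "built"
[2,3] (S\(PP\N))\S  lex  "often"
[1,3] S\(PP\N)  <  k=2
[0,3] S  <  k=1

[0,3] S   <
  [0,1] "read" : PP\N
  [1,3] S\(PP\N)   <
    [1,2] "built" : S
    [2,3] "often" : (S\(PP\N))\S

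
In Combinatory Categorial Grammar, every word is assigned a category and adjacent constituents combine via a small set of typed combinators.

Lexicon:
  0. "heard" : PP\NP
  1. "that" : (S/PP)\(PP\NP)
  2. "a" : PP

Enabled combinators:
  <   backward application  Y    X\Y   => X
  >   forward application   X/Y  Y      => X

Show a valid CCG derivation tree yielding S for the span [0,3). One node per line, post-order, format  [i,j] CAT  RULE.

[0,1] PP\NP  lex  "heard"
[1,2] (S/PP)\(PP\NP)  lex  "that"
[0,2] S/PP  <  k=1
[2,3] PP  lex  "a"
[0,3] S  >  k=2

[0,3] S   >
  [0,2] S/PP   <
    [0,1] "heard" : PP\NP
    [1,2] "that" : (S/PP)\(PP\NP)
  [2,3] "a" : PP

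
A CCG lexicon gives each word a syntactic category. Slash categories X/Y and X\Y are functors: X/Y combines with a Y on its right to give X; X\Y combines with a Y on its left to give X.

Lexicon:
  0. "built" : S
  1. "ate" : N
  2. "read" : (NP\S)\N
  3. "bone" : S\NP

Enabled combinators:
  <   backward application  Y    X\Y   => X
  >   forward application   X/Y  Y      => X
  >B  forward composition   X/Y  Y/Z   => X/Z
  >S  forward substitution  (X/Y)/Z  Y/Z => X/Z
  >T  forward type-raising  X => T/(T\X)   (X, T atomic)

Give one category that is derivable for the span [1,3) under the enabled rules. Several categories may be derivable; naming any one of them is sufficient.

NP\S

[0,4] S   <
  [0,3] NP   >
    [0,1] NP/(NP\S)   >T
      [0,1] "built" : S
    [1,3] NP\S   <
      [1,2] "ate" : N
      [2,3] "read" : (NP\S)\N
  [3,4] "bone" : S\NP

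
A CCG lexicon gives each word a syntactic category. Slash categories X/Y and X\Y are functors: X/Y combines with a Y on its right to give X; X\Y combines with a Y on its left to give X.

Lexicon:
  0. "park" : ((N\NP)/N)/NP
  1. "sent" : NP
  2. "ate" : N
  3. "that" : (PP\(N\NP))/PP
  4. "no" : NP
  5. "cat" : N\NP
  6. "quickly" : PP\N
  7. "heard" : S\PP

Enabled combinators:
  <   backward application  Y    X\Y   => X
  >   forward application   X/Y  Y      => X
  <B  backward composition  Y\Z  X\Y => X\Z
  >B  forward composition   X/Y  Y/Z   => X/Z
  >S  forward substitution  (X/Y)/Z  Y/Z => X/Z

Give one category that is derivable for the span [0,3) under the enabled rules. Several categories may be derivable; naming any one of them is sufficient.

N\NP

[0,8] S   <
  [0,7] PP   <
    [0,3] N\NP   >
      [0,2] (N\NP)/N   >
        [0,1] "park" : ((N\NP)/N)/NP
        [1,2] "sent" : NP
      [2,3] "ate" : N
    [3,7] PP\(N\NP)   >
      [3,4] "that" : (PP\(N\NP))/PP
      [4,7] PP   <
        [4,6] N   <
          [4,5] "no" : NP
          [5,6] "cat" : N\NP
        [6,7] "quickly" : PP\N
  [7,8] "heard" : S\PP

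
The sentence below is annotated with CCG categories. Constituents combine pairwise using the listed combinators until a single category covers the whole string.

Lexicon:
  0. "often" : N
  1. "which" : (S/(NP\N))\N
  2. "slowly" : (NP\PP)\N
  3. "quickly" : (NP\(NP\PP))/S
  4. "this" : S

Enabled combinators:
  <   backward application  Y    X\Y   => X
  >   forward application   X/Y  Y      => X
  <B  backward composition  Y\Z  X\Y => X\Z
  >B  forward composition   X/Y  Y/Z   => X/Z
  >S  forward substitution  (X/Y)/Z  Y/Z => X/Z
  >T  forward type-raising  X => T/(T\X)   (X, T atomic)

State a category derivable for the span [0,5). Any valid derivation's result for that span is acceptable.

[0,5] S   >
  [0,2] S/(NP\N)   <
    [0,1] "often" : N
    [1,2] "which" : (S/(NP\N))\N
  [2,5] NP\N   <B
    [2,3] "slowly" : (NP\PP)\N
    [3,5] NP\(NP\PP)   >
      [3,4] "quickly" : (NP\(NP\PP))/S
      [4,5] "this" : S

S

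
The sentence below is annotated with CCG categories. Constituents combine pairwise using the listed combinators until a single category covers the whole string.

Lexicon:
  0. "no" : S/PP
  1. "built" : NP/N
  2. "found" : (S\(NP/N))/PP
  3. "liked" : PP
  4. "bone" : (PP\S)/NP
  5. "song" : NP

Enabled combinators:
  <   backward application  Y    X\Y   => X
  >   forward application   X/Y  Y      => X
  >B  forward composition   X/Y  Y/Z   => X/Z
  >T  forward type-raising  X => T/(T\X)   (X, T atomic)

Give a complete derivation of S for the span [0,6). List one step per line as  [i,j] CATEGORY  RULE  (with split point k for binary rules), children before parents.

[0,6] S   >
  [0,1] "no" : S/PP
  [1,6] PP   <
    [1,4] S   <
      [1,2] "built" : NP/N
      [2,4] S\(NP/N)   >
        [2,3] "found" : (S\(NP/N))/PP
        [3,4] "liked" : PP
    [4,6] PP\S   >
      [4,5] "bone" : (PP\S)/NP
      [5,6] "song" : NP

[0,1] S/PP  lex  "no"
[1,2] NP/N  lex  "built"
[2,3] (S\(NP/N))/PP  lex  "found"
[3,4] PP  lex  "liked"
[2,4] S\(NP/N)  >  k=3
[1,4] S  <  k=2
[4,5] (PP\S)/NP  lex  "bone"
[5,6] NP  lex  "song"
[4,6] PP\S  >  k=5
[1,6] PP  <  k=4
[0,6] S  >  k=1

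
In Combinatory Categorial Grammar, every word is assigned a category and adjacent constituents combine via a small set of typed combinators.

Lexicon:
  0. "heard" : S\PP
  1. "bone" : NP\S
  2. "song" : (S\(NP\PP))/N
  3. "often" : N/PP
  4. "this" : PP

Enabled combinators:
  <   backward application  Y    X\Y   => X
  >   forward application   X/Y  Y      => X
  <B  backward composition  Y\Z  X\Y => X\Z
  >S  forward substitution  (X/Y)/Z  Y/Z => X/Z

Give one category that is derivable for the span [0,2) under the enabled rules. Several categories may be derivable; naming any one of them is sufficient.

[0,5] S   <
  [0,2] NP\PP   <B
    [0,1] "heard" : S\PP
    [1,2] "bone" : NP\S
  [2,5] S\(NP\PP)   >
    [2,3] "song" : (S\(NP\PP))/N
    [3,5] N   >
      [3,4] "often" : N/PP
      [4,5] "this" : PP

NP\PP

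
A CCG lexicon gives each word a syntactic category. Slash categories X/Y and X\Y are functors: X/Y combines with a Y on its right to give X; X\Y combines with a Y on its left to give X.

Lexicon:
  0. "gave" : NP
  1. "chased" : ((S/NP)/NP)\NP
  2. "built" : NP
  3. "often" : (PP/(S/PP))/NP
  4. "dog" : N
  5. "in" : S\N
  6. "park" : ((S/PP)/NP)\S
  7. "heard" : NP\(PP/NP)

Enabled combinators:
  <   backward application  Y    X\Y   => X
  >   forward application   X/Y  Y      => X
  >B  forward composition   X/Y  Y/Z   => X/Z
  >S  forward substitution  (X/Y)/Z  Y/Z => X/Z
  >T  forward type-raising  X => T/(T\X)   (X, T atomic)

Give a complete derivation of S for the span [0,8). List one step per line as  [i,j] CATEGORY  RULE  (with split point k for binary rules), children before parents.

[0,1] NP  lex  "gave"
[1,2] ((S/NP)/NP)\NP  lex  "chased"
[0,2] (S/NP)/NP  <  k=1
[2,3] NP  lex  "built"
[0,3] S/NP  >  k=2
[3,4] (PP/(S/PP))/NP  lex  "often"
[4,5] N  lex  "dog"
[5,6] S\N  lex  "in"
[4,6] S  <  k=5
[6,7] ((S/PP)/NP)\S  lex  "park"
[4,7] (S/PP)/NP  <  k=6
[3,7] PP/NP  >S  k=4
[7,8] NP\(PP/NP)  lex  "heard"
[3,8] NP  <  k=7
[0,8] S  >  k=3

[0,8] S   >
  [0,3] S/NP   >
    [0,2] (S/NP)/NP   <
      [0,1] "gave" : NP
      [1,2] "chased" : ((S/NP)/NP)\NP
    [2,3] "built" : NP
  [3,8] NP   <
    [3,7] PP/NP   >S
      [3,4] "often" : (PP/(S/PP))/NP
      [4,7] (S/PP)/NP   <
        [4,6] S   <
          [4,5] "dog" : N
          [5,6] "in" : S\N
        [6,7] "park" : ((S/PP)/NP)\S
    [7,8] "heard" : NP\(PP/NP)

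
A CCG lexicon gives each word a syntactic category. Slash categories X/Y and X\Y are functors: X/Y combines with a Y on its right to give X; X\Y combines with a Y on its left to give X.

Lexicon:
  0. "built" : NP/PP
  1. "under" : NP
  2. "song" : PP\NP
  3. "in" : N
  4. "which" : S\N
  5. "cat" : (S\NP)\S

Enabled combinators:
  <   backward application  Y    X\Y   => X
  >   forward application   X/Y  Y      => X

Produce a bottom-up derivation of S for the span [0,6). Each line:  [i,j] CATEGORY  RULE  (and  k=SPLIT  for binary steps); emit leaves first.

[0,1] NP/PP  lex  "built"
[1,2] NP  lex  "under"
[2,3] PP\NP  lex  "song"
[1,3] PP  <  k=2
[0,3] NP  >  k=1
[3,4] N  lex  "in"
[4,5] S\N  lex  "which"
[3,5] S  <  k=4
[5,6] (S\NP)\S  lex  "cat"
[3,6] S\NP  <  k=5
[0,6] S  <  k=3

[0,6] S   <
  [0,3] NP   >
    [0,1] "built" : NP/PP
    [1,3] PP   <
      [1,2] "under" : NP
      [2,3] "song" : PP\NP
  [3,6] S\NP   <
    [3,5] S   <
      [3,4] "in" : N
      [4,5] "which" : S\N
    [5,6] "cat" : (S\NP)\S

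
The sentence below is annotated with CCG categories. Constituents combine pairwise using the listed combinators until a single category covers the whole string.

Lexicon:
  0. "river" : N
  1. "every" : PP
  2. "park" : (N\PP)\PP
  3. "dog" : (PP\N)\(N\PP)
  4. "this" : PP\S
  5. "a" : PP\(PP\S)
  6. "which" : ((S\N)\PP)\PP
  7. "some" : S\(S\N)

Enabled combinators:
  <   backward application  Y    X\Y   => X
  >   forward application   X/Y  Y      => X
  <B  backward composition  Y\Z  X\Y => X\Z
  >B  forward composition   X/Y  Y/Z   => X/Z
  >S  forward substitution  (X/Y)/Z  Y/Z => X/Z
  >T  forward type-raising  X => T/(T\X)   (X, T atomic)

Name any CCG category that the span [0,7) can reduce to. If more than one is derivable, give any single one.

S\N

[0,8] S   <
  [0,7] S\N   <
    [0,4] PP   <
      [0,1] "river" : N
      [1,4] PP\N   <
        [1,3] N\PP   <
          [1,2] "every" : PP
          [2,3] "park" : (N\PP)\PP
        [3,4] "dog" : (PP\N)\(N\PP)
    [4,7] (S\N)\PP   <
      [4,6] PP   <
        [4,5] "this" : PP\S
        [5,6] "a" : PP\(PP\S)
      [6,7] "which" : ((S\N)\PP)\PP
  [7,8] "some" : S\(S\N)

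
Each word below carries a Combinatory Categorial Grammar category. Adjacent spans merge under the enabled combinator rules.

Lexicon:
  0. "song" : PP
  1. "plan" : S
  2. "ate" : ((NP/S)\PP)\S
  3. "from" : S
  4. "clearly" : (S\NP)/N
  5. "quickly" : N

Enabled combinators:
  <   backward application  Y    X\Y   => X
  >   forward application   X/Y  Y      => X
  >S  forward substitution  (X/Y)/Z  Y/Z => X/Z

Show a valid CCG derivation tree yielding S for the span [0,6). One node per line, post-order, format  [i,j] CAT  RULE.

[0,6] S   <
  [0,4] NP   >
    [0,3] NP/S   <
      [0,1] "song" : PP
      [1,3] (NP/S)\PP   <
        [1,2] "plan" : S
        [2,3] "ate" : ((NP/S)\PP)\S
    [3,4] "from" : S
  [4,6] S\NP   >
    [4,5] "clearly" : (S\NP)/N
    [5,6] "quickly" : N

[0,1] PP  lex  "song"
[1,2] S  lex  "plan"
[2,3] ((NP/S)\PP)\S  lex  "ate"
[1,3] (NP/S)\PP  <  k=2
[0,3] NP/S  <  k=1
[3,4] S  lex  "from"
[0,4] NP  >  k=3
[4,5] (S\NP)/N  lex  "clearly"
[5,6] N  lex  "quickly"
[4,6] S\NP  >  k=5
[0,6] S  <  k=4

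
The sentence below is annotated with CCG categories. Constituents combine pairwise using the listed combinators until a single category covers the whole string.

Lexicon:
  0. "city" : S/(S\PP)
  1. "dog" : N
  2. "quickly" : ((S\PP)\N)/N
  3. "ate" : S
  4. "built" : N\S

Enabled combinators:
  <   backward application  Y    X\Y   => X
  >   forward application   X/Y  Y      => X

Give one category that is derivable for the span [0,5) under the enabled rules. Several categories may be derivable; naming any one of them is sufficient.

[0,5] S   >
  [0,1] "city" : S/(S\PP)
  [1,5] S\PP   <
    [1,2] "dog" : N
    [2,5] (S\PP)\N   >
      [2,3] "quickly" : ((S\PP)\N)/N
      [3,5] N   <
        [3,4] "ate" : S
        [4,5] "built" : N\S

S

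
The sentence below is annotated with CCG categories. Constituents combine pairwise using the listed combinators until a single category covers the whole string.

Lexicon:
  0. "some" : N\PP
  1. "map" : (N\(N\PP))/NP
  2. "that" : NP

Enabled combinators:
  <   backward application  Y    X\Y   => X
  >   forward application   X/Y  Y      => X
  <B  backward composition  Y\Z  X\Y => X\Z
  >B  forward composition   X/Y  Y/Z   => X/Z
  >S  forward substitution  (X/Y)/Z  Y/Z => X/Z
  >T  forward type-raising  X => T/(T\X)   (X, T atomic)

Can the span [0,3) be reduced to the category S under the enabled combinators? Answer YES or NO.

N\PP (N\(N\PP))/NP NP
CKY chart[0,3] = {N, N/(N\N), NP/(NP\N), PP/(PP\N), S/(S\N)}; S ∉ chart

NO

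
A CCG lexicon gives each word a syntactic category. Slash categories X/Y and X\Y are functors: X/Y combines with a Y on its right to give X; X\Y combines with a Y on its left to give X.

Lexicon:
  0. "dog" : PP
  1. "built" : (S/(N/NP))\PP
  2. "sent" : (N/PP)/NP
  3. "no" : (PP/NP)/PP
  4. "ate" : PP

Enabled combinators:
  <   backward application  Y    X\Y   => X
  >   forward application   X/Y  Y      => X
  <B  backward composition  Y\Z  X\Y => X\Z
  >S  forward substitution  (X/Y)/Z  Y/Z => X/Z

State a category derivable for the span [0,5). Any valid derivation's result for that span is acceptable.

[0,5] S   >
  [0,2] S/(N/NP)   <
    [0,1] "dog" : PP
    [1,2] "built" : (S/(N/NP))\PP
  [2,5] N/NP   >S
    [2,3] "sent" : (N/PP)/NP
    [3,5] PP/NP   >
      [3,4] "no" : (PP/NP)/PP
      [4,5] "ate" : PP

S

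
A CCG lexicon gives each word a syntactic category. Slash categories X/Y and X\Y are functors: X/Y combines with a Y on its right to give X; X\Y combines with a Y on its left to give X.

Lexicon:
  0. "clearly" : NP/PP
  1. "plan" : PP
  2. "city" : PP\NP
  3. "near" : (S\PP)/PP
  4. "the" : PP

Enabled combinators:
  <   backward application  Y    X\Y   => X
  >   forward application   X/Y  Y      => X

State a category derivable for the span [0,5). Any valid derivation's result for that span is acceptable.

S

[0,5] S   <
  [0,3] PP   <
    [0,2] NP   >
      [0,1] "clearly" : NP/PP
      [1,2] "plan" : PP
    [2,3] "city" : PP\NP
  [3,5] S\PP   >
    [3,4] "near" : (S\PP)/PP
    [4,5] "the" : PP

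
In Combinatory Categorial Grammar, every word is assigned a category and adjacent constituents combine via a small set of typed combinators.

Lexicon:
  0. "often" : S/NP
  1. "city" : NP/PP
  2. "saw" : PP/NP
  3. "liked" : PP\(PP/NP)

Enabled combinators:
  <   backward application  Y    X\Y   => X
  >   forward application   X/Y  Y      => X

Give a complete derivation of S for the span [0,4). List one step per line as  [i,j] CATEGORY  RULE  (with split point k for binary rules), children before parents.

[0,4] S   >
  [0,1] "often" : S/NP
  [1,4] NP   >
    [1,2] "city" : NP/PP
    [2,4] PP   <
      [2,3] "saw" : PP/NP
      [3,4] "liked" : PP\(PP/NP)

[0,1] S/NP  lex  "often"
[1,2] NP/PP  lex  "city"
[2,3] PP/NP  lex  "saw"
[3,4] PP\(PP/NP)  lex  "liked"
[2,4] PP  <  k=3
[1,4] NP  >  k=2
[0,4] S  >  k=1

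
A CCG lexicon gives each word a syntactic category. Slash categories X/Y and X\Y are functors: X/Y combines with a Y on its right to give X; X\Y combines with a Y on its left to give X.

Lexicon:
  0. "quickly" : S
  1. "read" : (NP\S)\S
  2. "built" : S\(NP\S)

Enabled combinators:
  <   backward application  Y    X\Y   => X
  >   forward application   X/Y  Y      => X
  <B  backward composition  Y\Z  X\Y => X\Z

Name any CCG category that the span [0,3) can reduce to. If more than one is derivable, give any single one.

[0,3] S   <
  [0,2] NP\S   <
    [0,1] "quickly" : S
    [1,2] "read" : (NP\S)\S
  [2,3] "built" : S\(NP\S)

S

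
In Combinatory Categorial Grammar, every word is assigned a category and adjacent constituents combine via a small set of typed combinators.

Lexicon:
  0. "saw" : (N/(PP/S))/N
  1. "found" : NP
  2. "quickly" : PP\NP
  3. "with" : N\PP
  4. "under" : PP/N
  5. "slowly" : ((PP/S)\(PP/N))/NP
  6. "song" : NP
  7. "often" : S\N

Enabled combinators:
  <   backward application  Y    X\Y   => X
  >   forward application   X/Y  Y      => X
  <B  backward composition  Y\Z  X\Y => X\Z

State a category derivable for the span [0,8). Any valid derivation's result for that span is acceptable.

S

[0,8] S   <
  [0,7] N   >
    [0,4] N/(PP/S)   >
      [0,1] "saw" : (N/(PP/S))/N
      [1,4] N   <
        [1,3] PP   <
          [1,2] "found" : NP
          [2,3] "quickly" : PP\NP
        [3,4] "with" : N\PP
    [4,7] PP/S   <
      [4,5] "under" : PP/N
      [5,7] (PP/S)\(PP/N)   >
        [5,6] "slowly" : ((PP/S)\(PP/N))/NP
        [6,7] "song" : NP
  [7,8] "often" : S\N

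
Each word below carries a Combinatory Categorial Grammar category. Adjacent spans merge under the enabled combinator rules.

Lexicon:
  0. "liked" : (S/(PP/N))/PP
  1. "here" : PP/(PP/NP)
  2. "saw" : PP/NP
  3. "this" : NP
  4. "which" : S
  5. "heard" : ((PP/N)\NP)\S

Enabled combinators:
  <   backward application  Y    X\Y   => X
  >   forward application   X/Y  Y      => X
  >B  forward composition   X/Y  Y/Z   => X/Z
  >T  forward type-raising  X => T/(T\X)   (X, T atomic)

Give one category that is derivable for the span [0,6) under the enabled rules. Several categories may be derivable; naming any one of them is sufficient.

S

[0,6] S   >
  [0,3] S/(PP/N)   >
    [0,1] "liked" : (S/(PP/N))/PP
    [1,3] PP   >
      [1,2] "here" : PP/(PP/NP)
      [2,3] "saw" : PP/NP
  [3,6] PP/N   <
    [3,4] "this" : NP
    [4,6] (PP/N)\NP   <
      [4,5] "which" : S
      [5,6] "heard" : ((PP/N)\NP)\S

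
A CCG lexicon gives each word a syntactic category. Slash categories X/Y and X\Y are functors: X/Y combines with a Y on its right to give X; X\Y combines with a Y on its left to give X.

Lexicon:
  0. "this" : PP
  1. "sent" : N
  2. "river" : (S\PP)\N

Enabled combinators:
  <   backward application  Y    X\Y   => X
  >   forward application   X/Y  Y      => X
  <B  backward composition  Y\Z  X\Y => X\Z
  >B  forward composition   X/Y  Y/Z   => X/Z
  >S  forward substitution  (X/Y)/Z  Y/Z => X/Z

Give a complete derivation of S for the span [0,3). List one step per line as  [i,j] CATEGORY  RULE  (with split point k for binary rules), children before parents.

[0,3] S   <
  [0,1] "this" : PP
  [1,3] S\PP   <
    [1,2] "sent" : N
    [2,3] "river" : (S\PP)\N

[0,1] PP  lex  "this"
[1,2] N  lex  "sent"
[2,3] (S\PP)\N  lex  "river"
[1,3] S\PP  <  k=2
[0,3] S  <  k=1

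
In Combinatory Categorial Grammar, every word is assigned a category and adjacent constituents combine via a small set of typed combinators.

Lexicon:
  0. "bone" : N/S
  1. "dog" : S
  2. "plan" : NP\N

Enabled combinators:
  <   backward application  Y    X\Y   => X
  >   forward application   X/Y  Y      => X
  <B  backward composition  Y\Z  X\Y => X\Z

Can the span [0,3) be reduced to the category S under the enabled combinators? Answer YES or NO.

N/S S NP\N
CKY chart[0,3] = {NP}; S ∉ chart

NO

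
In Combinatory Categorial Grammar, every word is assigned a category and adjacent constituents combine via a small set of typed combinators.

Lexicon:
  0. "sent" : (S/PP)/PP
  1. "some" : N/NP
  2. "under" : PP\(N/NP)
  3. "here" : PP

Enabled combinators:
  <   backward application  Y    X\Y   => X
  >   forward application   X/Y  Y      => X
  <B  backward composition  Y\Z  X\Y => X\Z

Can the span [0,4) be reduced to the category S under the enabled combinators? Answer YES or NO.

YES

[0,4] S   >
  [0,3] S/PP   >
    [0,1] "sent" : (S/PP)/PP
    [1,3] PP   <
      [1,2] "some" : N/NP
      [2,3] "under" : PP\(N/NP)
  [3,4] "here" : PP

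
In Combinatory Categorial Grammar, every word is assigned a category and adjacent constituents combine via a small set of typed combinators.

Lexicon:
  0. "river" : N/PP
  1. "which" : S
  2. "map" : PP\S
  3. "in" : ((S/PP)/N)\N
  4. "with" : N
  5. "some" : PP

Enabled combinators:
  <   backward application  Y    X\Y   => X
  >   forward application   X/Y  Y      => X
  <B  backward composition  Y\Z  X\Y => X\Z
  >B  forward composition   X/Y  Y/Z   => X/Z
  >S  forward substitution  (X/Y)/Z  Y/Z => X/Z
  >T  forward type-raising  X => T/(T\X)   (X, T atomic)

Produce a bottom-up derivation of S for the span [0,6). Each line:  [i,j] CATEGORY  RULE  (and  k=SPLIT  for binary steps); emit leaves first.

[0,1] N/PP  lex  "river"
[1,2] S  lex  "which"
[1,2] PP/(PP\S)  >T
[2,3] PP\S  lex  "map"
[1,3] PP  >  k=2
[0,3] N  >  k=1
[3,4] ((S/PP)/N)\N  lex  "in"
[0,4] (S/PP)/N  <  k=3
[4,5] N  lex  "with"
[0,5] S/PP  >  k=4
[5,6] PP  lex  "some"
[0,6] S  >  k=5

[0,6] S   >
  [0,5] S/PP   >
    [0,4] (S/PP)/N   <
      [0,3] N   >
        [0,1] "river" : N/PP
        [1,3] PP   >
          [1,2] PP/(PP\S)   >T
            [1,2] "which" : S
          [2,3] "map" : PP\S
      [3,4] "in" : ((S/PP)/N)\N
    [4,5] "with" : N
  [5,6] "some" : PP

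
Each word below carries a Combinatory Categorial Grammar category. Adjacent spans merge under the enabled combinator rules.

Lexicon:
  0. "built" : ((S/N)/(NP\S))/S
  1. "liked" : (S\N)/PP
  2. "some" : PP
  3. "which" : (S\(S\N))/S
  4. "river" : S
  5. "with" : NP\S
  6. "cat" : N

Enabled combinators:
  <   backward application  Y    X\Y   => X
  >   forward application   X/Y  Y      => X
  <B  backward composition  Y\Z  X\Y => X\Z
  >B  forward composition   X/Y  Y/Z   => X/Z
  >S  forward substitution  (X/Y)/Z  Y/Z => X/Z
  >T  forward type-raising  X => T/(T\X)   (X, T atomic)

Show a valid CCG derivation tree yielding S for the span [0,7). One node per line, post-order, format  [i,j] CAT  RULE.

[0,1] ((S/N)/(NP\S))/S  lex  "built"
[1,2] (S\N)/PP  lex  "liked"
[2,3] PP  lex  "some"
[1,3] S\N  >  k=2
[3,4] (S\(S\N))/S  lex  "which"
[4,5] S  lex  "river"
[3,5] S\(S\N)  >  k=4
[1,5] S  <  k=3
[0,5] (S/N)/(NP\S)  >  k=1
[5,6] NP\S  lex  "with"
[0,6] S/N  >  k=5
[6,7] N  lex  "cat"
[0,7] S  >  k=6

[0,7] S   >
  [0,6] S/N   >
    [0,5] (S/N)/(NP\S)   >
      [0,1] "built" : ((S/N)/(NP\S))/S
      [1,5] S   <
        [1,3] S\N   >
          [1,2] "liked" : (S\N)/PP
          [2,3] "some" : PP
        [3,5] S\(S\N)   >
          [3,4] "which" : (S\(S\N))/S
          [4,5] "river" : S
    [5,6] "with" : NP\S
  [6,7] "cat" : N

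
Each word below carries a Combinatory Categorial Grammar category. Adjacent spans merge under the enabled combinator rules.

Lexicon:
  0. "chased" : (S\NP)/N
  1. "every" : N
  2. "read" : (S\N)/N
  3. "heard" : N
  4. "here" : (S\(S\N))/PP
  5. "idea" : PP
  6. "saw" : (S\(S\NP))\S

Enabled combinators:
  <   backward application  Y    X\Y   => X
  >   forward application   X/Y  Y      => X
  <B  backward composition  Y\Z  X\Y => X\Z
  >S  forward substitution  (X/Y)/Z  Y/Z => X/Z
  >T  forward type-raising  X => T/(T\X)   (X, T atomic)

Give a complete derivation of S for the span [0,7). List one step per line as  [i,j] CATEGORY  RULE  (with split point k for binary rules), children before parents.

[0,7] S   <
  [0,2] S\NP   >
    [0,1] "chased" : (S\NP)/N
    [1,2] "every" : N
  [2,7] S\(S\NP)   <
    [2,6] S   <
      [2,4] S\N   >
        [2,3] "read" : (S\N)/N
        [3,4] "heard" : N
      [4,6] S\(S\N)   >
        [4,5] "here" : (S\(S\N))/PP
        [5,6] "idea" : PP
    [6,7] "saw" : (S\(S\NP))\S

[0,1] (S\NP)/N  lex  "chased"
[1,2] N  lex  "every"
[0,2] S\NP  >  k=1
[2,3] (S\N)/N  lex  "read"
[3,4] N  lex  "heard"
[2,4] S\N  >  k=3
[4,5] (S\(S\N))/PP  lex  "here"
[5,6] PP  lex  "idea"
[4,6] S\(S\N)  >  k=5
[2,6] S  <  k=4
[6,7] (S\(S\NP))\S  lex  "saw"
[2,7] S\(S\NP)  <  k=6
[0,7] S  <  k=2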